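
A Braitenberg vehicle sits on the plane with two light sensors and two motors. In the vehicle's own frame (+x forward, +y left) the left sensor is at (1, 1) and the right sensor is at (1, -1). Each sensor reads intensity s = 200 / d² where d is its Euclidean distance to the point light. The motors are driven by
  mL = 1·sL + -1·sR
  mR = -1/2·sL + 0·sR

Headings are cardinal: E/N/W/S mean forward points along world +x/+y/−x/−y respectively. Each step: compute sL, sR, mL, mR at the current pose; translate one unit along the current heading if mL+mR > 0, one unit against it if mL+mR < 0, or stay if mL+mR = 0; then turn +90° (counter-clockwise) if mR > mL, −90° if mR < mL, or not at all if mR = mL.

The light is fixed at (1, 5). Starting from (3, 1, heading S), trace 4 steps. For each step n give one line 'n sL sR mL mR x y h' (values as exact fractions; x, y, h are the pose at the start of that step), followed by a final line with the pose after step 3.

n=0: pose=(3,1,S); sL=100/17, sR=100/13; mL=-400/221, mR=-50/17; mL+mR=-1050/221 → advance -1; mR−mL=-250/221 → turn -1·90°
n=1: pose=(3,2,W); sL=200/17, sR=40; mL=-480/17, mR=-100/17; mL+mR=-580/17 → advance -1; mR−mL=380/17 → turn +1·90°
n=2: pose=(4,2,S); sL=25/4, sR=10; mL=-15/4, mR=-25/8; mL+mR=-55/8 → advance -1; mR−mL=5/8 → turn +1·90°
n=3: pose=(4,3,E); sL=200/17, sR=8; mL=64/17, mR=-100/17; mL+mR=-36/17 → advance -1; mR−mL=-164/17 → turn -1·90°

0 100/17 100/13 -400/221 -50/17 3 1 S
1 200/17 40 -480/17 -100/17 3 2 W
2 25/4 10 -15/4 -25/8 4 2 S
3 200/17 8 64/17 -100/17 4 3 E
final 3 3 S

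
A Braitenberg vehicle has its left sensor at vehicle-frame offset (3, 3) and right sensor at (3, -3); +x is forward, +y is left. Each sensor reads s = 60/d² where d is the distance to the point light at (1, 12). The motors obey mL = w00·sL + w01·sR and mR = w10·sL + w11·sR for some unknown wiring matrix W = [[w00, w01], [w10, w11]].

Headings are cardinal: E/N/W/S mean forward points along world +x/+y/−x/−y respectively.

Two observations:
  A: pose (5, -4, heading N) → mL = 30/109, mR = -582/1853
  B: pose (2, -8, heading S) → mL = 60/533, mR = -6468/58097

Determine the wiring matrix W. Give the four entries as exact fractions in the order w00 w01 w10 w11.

obs A: pose=(5,-4,N) → sL=6/17, sR=30/109, mL=30/109, mR=-582/1853
obs B: pose=(2,-8,S) → sL=12/109, sR=60/533, mL=60/533, mR=-6468/58097
sensor matrix S = [[6/17, 30/109], [12/109, 60/533]]; det S = 1015200/107653741
solve [mL_A; mL_B] = S·[w00; w01] and [mR_A; mR_B] = S·[w10; w11]:
  w00 = 0, w01 = 1, w10 = -1/2, w11 = -1/2

0 1 -1/2 -1/2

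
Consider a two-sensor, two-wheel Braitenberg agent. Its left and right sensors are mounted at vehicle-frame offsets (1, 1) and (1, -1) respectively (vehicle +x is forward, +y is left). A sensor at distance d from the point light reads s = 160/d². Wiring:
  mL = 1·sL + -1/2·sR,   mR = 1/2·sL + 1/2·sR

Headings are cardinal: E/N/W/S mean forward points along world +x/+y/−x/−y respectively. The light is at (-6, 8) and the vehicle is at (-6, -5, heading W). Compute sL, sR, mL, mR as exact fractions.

160/197 32/29 1488/5713 5472/5713

left sensor world pos  = (-7, -6); dL² = 197
right sensor world pos = (-7, -4); dR² = 145
sL = 160/197 = 160/197
sR = 160/145 = 32/29
mL = 1·sL + -1/2·sR = 1488/5713
mR = 1/2·sL + 1/2·sR = 5472/5713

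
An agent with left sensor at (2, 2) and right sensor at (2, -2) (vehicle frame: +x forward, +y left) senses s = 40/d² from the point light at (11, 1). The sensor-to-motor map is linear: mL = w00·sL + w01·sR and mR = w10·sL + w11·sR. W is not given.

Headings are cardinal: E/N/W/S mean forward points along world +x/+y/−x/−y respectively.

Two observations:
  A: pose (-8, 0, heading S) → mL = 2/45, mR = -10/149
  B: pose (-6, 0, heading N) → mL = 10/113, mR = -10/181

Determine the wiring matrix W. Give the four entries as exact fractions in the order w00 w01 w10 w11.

0 1/2 -1/2 0

obs A: pose=(-8,0,S) → sL=20/149, sR=4/45, mL=2/45, mR=-10/149
obs B: pose=(-6,0,N) → sL=20/181, sR=20/113, mL=10/113, mR=-10/181
sensor matrix S = [[20/149, 4/45], [20/181, 20/113]]; det S = 382208/27427473
solve [mL_A; mL_B] = S·[w00; w01] and [mR_A; mR_B] = S·[w10; w11]:
  w00 = 0, w01 = 1/2, w10 = -1/2, w11 = 0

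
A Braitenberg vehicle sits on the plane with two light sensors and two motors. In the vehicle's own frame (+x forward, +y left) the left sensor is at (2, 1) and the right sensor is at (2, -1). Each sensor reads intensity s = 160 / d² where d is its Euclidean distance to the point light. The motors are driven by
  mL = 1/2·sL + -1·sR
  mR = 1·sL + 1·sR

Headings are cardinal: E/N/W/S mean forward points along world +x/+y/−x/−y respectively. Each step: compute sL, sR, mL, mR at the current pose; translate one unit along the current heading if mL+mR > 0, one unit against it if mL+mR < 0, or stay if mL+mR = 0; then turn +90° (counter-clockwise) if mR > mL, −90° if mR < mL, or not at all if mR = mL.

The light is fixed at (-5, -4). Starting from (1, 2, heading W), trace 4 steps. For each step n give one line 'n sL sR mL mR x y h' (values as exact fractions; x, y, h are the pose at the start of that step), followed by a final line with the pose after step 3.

n=0: pose=(1,2,W); sL=160/41, sR=32/13; mL=-272/533, mR=3392/533; mL+mR=240/41 → advance +1; mR−mL=3664/533 → turn +1·90°
n=1: pose=(0,2,S); sL=40/13, sR=5; mL=-45/13, mR=105/13; mL+mR=60/13 → advance +1; mR−mL=150/13 → turn +1·90°
n=2: pose=(0,1,E); sL=32/17, sR=32/13; mL=-336/221, mR=960/221; mL+mR=48/17 → advance +1; mR−mL=1296/221 → turn +1·90°
n=3: pose=(1,1,N); sL=80/37, sR=80/49; mL=-1000/1813, mR=6880/1813; mL+mR=120/37 → advance +1; mR−mL=7880/1813 → turn +1·90°

0 160/41 32/13 -272/533 3392/533 1 2 W
1 40/13 5 -45/13 105/13 0 2 S
2 32/17 32/13 -336/221 960/221 0 1 E
3 80/37 80/49 -1000/1813 6880/1813 1 1 N
final 1 2 W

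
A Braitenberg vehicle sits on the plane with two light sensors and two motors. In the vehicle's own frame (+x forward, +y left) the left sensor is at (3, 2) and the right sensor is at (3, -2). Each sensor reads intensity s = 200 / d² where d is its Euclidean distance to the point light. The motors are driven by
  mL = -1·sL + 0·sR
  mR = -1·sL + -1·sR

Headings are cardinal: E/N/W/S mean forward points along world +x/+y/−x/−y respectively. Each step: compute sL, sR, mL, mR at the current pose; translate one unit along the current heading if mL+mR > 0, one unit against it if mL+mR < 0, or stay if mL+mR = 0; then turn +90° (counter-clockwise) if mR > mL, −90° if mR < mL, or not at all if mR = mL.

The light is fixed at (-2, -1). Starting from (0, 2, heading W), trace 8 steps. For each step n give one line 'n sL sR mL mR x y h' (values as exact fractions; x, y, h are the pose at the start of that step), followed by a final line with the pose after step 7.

n=0: pose=(0,2,W); sL=100, sR=100/13; mL=-100, mR=-1400/13; mL+mR=-2700/13 → advance -1; mR−mL=-100/13 → turn -1·90°
n=1: pose=(1,2,N); sL=200/37, sR=200/61; mL=-200/37, mR=-19600/2257; mL+mR=-31800/2257 → advance -1; mR−mL=-200/61 → turn -1·90°
n=2: pose=(1,1,E); sL=50/13, sR=50/9; mL=-50/13, mR=-1100/117; mL+mR=-1550/117 → advance -1; mR−mL=-50/9 → turn -1·90°
n=3: pose=(0,1,S); sL=200/17, sR=200; mL=-200/17, mR=-3600/17; mL+mR=-3800/17 → advance -1; mR−mL=-200 → turn -1·90°
n=4: pose=(0,2,W); sL=100, sR=100/13; mL=-100, mR=-1400/13; mL+mR=-2700/13 → advance -1; mR−mL=-100/13 → turn -1·90°
n=5: pose=(1,2,N); sL=200/37, sR=200/61; mL=-200/37, mR=-19600/2257; mL+mR=-31800/2257 → advance -1; mR−mL=-200/61 → turn -1·90°
n=6: pose=(1,1,E); sL=50/13, sR=50/9; mL=-50/13, mR=-1100/117; mL+mR=-1550/117 → advance -1; mR−mL=-50/9 → turn -1·90°
n=7: pose=(0,1,S); sL=200/17, sR=200; mL=-200/17, mR=-3600/17; mL+mR=-3800/17 → advance -1; mR−mL=-200 → turn -1·90°

0 100 100/13 -100 -1400/13 0 2 W
1 200/37 200/61 -200/37 -19600/2257 1 2 N
2 50/13 50/9 -50/13 -1100/117 1 1 E
3 200/17 200 -200/17 -3600/17 0 1 S
4 100 100/13 -100 -1400/13 0 2 W
5 200/37 200/61 -200/37 -19600/2257 1 2 N
6 50/13 50/9 -50/13 -1100/117 1 1 E
7 200/17 200 -200/17 -3600/17 0 1 S
final 0 2 W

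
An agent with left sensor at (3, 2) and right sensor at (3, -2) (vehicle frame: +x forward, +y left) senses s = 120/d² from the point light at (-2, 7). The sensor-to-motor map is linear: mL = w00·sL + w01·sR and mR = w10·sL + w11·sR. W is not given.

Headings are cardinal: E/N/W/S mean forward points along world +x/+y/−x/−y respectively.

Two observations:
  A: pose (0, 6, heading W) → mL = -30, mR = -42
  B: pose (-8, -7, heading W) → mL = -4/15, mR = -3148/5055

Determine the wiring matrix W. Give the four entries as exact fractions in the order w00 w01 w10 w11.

obs A: pose=(0,6,W) → sL=12, sR=60, mL=-30, mR=-42
obs B: pose=(-8,-7,W) → sL=120/337, sR=8/15, mL=-4/15, mR=-3148/5055
sensor matrix S = [[12, 60], [120/337, 8/15]]; det S = -25216/1685
solve [mL_A; mL_B] = S·[w00; w01] and [mR_A; mR_B] = S·[w10; w11]:
  w00 = 0, w01 = -1/2, w10 = -1, w11 = -1/2

0 -1/2 -1 -1/2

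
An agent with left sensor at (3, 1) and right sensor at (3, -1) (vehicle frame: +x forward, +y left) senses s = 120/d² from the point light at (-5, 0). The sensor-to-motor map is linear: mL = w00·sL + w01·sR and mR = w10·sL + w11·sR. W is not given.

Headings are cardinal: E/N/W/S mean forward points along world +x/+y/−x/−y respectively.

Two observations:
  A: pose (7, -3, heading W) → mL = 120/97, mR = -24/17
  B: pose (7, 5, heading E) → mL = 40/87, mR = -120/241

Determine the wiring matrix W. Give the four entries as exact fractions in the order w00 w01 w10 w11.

obs A: pose=(7,-3,W) → sL=120/97, sR=24/17, mL=120/97, mR=-24/17
obs B: pose=(7,5,E) → sL=40/87, sR=120/241, mL=40/87, mR=-120/241
sensor matrix S = [[120/97, 24/17], [40/87, 120/241]]; det S = -381440/11524861
solve [mL_A; mL_B] = S·[w00; w01] and [mR_A; mR_B] = S·[w10; w11]:
  w00 = 1, w01 = 0, w10 = 0, w11 = -1

1 0 0 -1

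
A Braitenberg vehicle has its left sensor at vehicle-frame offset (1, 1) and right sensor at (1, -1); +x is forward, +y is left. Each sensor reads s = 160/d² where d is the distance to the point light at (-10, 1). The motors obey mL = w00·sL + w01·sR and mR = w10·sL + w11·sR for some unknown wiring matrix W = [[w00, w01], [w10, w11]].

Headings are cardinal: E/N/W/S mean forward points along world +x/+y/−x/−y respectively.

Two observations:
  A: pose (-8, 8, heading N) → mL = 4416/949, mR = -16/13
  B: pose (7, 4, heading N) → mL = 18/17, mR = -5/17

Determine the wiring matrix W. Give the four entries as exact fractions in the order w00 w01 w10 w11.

1 1 -1/2 0

obs A: pose=(-8,8,N) → sL=32/13, sR=160/73, mL=4416/949, mR=-16/13
obs B: pose=(7,4,N) → sL=10/17, sR=8/17, mL=18/17, mR=-5/17
sensor matrix S = [[32/13, 160/73], [10/17, 8/17]]; det S = -2112/16133
solve [mL_A; mL_B] = S·[w00; w01] and [mR_A; mR_B] = S·[w10; w11]:
  w00 = 1, w01 = 1, w10 = -1/2, w11 = 0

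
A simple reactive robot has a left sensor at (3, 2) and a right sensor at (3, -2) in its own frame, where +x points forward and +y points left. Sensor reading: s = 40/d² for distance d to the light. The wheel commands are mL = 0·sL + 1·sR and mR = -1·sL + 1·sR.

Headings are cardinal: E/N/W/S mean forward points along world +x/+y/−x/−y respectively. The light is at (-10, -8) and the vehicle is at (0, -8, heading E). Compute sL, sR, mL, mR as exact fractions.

left sensor world pos  = (3, -6); dL² = 173
right sensor world pos = (3, -10); dR² = 173
sL = 40/173 = 40/173
sR = 40/173 = 40/173
mL = 0·sL + 1·sR = 40/173
mR = -1·sL + 1·sR = 0

40/173 40/173 40/173 0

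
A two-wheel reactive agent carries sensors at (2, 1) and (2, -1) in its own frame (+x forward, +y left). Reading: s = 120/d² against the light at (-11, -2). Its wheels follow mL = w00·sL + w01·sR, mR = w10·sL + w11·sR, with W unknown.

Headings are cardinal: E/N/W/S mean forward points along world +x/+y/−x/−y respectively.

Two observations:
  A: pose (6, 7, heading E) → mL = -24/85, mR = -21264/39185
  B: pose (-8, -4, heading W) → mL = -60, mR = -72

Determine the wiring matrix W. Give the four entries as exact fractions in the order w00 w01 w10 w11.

obs A: pose=(6,7,E) → sL=120/461, sR=24/85, mL=-24/85, mR=-21264/39185
obs B: pose=(-8,-4,W) → sL=12, sR=60, mL=-60, mR=-72
sensor matrix S = [[120/461, 24/85], [12, 60]]; det S = 479232/39185
solve [mL_A; mL_B] = S·[w00; w01] and [mR_A; mR_B] = S·[w10; w11]:
  w00 = 0, w01 = -1, w10 = -1, w11 = -1

0 -1 -1 -1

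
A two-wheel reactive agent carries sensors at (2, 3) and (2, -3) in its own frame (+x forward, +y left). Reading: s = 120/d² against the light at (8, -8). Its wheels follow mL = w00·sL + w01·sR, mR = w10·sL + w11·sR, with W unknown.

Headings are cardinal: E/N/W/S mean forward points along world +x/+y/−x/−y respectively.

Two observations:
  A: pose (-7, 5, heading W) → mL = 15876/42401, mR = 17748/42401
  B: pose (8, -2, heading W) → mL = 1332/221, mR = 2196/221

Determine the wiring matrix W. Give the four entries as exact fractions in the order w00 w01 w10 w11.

1/2 1 1 1/2

obs A: pose=(-7,5,W) → sL=120/389, sR=24/109, mL=15876/42401, mR=17748/42401
obs B: pose=(8,-2,W) → sL=120/13, sR=24/17, mL=1332/221, mR=2196/221
sensor matrix S = [[120/389, 24/109], [120/13, 24/17]]; det S = -14964480/9370621
solve [mL_A; mL_B] = S·[w00; w01] and [mR_A; mR_B] = S·[w10; w11]:
  w00 = 1/2, w01 = 1, w10 = 1, w11 = 1/2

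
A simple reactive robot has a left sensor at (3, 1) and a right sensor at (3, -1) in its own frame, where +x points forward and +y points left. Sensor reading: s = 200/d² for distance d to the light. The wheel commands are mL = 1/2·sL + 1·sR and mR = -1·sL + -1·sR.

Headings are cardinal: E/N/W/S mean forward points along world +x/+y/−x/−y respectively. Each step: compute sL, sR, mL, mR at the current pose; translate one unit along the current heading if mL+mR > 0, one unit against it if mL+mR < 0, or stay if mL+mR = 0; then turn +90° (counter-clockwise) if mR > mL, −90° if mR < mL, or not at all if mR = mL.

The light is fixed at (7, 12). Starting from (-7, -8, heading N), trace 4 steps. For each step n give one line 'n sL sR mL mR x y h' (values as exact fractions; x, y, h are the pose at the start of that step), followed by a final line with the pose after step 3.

0 100/257 100/229 37150/58853 -48600/58853 -7 -8 N
1 200/521 40/121 32940/63041 -45040/63041 -7 -9 E
2 50/193 25/104 7425/20072 -10025/20072 -8 -9 S
3 40/153 40/137 8860/20961 -11600/20961 -8 -8 W
final -7 -8 N

n=0: pose=(-7,-8,N); sL=100/257, sR=100/229; mL=37150/58853, mR=-48600/58853; mL+mR=-50/257 → advance -1; mR−mL=-85750/58853 → turn -1·90°
n=1: pose=(-7,-9,E); sL=200/521, sR=40/121; mL=32940/63041, mR=-45040/63041; mL+mR=-100/521 → advance -1; mR−mL=-77980/63041 → turn -1·90°
n=2: pose=(-8,-9,S); sL=50/193, sR=25/104; mL=7425/20072, mR=-10025/20072; mL+mR=-25/193 → advance -1; mR−mL=-8725/10036 → turn -1·90°
n=3: pose=(-8,-8,W); sL=40/153, sR=40/137; mL=8860/20961, mR=-11600/20961; mL+mR=-20/153 → advance -1; mR−mL=-6820/6987 → turn -1·90°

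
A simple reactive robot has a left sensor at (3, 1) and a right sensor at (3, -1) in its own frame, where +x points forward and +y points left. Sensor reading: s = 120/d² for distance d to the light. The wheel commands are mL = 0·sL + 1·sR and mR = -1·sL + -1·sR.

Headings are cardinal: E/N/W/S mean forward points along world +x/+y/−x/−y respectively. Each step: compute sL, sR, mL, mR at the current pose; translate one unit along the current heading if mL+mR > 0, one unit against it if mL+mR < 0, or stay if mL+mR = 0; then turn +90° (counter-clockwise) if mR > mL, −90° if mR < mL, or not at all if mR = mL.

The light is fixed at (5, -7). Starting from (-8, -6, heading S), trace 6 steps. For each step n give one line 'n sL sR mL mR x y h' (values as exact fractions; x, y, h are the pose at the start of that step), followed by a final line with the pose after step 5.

0 30/37 3/5 3/5 -261/185 -8 -6 S
1 120/257 24/53 24/53 -12528/13621 -8 -5 W
2 60/97 60/73 60/73 -10200/7081 -7 -5 N
3 24/17 40/27 40/27 -1328/459 -7 -6 E
4 30/37 3/5 3/5 -261/185 -8 -6 S
5 120/257 24/53 24/53 -12528/13621 -8 -5 W
final -7 -5 N

n=0: pose=(-8,-6,S); sL=30/37, sR=3/5; mL=3/5, mR=-261/185; mL+mR=-30/37 → advance -1; mR−mL=-372/185 → turn -1·90°
n=1: pose=(-8,-5,W); sL=120/257, sR=24/53; mL=24/53, mR=-12528/13621; mL+mR=-120/257 → advance -1; mR−mL=-18696/13621 → turn -1·90°
n=2: pose=(-7,-5,N); sL=60/97, sR=60/73; mL=60/73, mR=-10200/7081; mL+mR=-60/97 → advance -1; mR−mL=-16020/7081 → turn -1·90°
n=3: pose=(-7,-6,E); sL=24/17, sR=40/27; mL=40/27, mR=-1328/459; mL+mR=-24/17 → advance -1; mR−mL=-2008/459 → turn -1·90°
n=4: pose=(-8,-6,S); sL=30/37, sR=3/5; mL=3/5, mR=-261/185; mL+mR=-30/37 → advance -1; mR−mL=-372/185 → turn -1·90°
n=5: pose=(-8,-5,W); sL=120/257, sR=24/53; mL=24/53, mR=-12528/13621; mL+mR=-120/257 → advance -1; mR−mL=-18696/13621 → turn -1·90°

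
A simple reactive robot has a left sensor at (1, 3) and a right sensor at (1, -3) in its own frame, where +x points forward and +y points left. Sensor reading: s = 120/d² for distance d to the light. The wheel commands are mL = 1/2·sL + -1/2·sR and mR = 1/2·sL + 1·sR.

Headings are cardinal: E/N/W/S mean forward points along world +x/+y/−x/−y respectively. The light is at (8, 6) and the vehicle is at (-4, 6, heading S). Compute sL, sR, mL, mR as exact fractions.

left sensor world pos  = (-1, 5); dL² = 82
right sensor world pos = (-7, 5); dR² = 226
sL = 120/82 = 60/41
sR = 120/226 = 60/113
mL = 1/2·sL + -1/2·sR = 2160/4633
mR = 1/2·sL + 1·sR = 5850/4633

60/41 60/113 2160/4633 5850/4633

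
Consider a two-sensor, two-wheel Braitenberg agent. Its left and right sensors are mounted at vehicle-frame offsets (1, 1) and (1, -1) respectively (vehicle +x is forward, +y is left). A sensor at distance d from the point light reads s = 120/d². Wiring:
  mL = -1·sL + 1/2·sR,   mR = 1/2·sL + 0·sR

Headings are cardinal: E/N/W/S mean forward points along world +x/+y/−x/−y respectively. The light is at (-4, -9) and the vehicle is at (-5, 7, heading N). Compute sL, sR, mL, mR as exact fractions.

left sensor world pos  = (-6, 8); dL² = 293
right sensor world pos = (-4, 8); dR² = 289
sL = 120/293 = 120/293
sR = 120/289 = 120/289
mL = -1·sL + 1/2·sR = -17100/84677
mR = 1/2·sL + 0·sR = 60/293

120/293 120/289 -17100/84677 60/293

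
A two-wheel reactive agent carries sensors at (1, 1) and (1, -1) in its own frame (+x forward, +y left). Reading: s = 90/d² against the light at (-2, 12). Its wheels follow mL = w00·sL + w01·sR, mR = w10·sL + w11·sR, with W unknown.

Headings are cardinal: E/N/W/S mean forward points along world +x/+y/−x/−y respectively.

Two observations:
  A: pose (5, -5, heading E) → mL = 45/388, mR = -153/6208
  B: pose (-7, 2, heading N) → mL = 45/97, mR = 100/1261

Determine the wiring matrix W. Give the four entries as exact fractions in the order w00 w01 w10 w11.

0 1/2 -1/2 1/2

obs A: pose=(5,-5,E) → sL=9/32, sR=45/194, mL=45/388, mR=-153/6208
obs B: pose=(-7,2,N) → sL=10/13, sR=90/97, mL=45/97, mR=100/1261
sensor matrix S = [[9/32, 45/194], [10/13, 90/97]]; det S = 1665/20176
solve [mL_A; mL_B] = S·[w00; w01] and [mR_A; mR_B] = S·[w10; w11]:
  w00 = 0, w01 = 1/2, w10 = -1/2, w11 = 1/2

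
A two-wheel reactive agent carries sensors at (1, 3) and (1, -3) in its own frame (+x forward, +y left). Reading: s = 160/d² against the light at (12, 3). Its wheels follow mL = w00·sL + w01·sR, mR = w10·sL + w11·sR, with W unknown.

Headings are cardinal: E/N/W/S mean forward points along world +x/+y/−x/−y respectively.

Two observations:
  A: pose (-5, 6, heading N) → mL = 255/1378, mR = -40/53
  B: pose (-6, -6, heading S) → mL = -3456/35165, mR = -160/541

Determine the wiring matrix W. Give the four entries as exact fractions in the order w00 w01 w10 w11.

-1/2 1/2 0 -1

obs A: pose=(-5,6,N) → sL=5/13, sR=40/53, mL=255/1378, mR=-40/53
obs B: pose=(-6,-6,S) → sL=32/65, sR=160/541, mL=-3456/35165, mR=-160/541
sensor matrix S = [[5/13, 40/53], [32/65, 160/541]]; det S = -7392/28673
solve [mL_A; mL_B] = S·[w00; w01] and [mR_A; mR_B] = S·[w10; w11]:
  w00 = -1/2, w01 = 1/2, w10 = 0, w11 = -1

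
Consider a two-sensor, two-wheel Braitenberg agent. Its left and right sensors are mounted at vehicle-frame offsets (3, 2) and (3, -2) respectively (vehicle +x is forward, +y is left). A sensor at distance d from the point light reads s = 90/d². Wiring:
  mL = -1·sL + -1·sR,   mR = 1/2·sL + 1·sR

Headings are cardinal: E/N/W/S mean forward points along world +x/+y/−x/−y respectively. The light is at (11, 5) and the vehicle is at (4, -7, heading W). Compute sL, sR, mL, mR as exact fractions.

45/148 9/20 -279/370 891/1480

left sensor world pos  = (1, -9); dL² = 296
right sensor world pos = (1, -5); dR² = 200
sL = 90/296 = 45/148
sR = 90/200 = 9/20
mL = -1·sL + -1·sR = -279/370
mR = 1/2·sL + 1·sR = 891/1480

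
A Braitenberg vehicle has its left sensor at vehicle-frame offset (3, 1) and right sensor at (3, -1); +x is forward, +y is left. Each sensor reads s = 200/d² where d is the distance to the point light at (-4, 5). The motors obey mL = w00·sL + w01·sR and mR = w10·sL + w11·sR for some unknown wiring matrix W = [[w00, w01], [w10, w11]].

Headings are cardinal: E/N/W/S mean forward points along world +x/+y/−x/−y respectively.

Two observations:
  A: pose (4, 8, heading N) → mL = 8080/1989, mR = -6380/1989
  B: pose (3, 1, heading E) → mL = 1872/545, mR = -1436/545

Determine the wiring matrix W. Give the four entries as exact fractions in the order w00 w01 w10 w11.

1 1 -1 -1/2

obs A: pose=(4,8,N) → sL=40/17, sR=200/117, mL=8080/1989, mR=-6380/1989
obs B: pose=(3,1,E) → sL=200/109, sR=8/5, mL=1872/545, mR=-1436/545
sensor matrix S = [[40/17, 200/117], [200/109, 8/5]]; det S = 136192/216801
solve [mL_A; mL_B] = S·[w00; w01] and [mR_A; mR_B] = S·[w10; w11]:
  w00 = 1, w01 = 1, w10 = -1, w11 = -1/2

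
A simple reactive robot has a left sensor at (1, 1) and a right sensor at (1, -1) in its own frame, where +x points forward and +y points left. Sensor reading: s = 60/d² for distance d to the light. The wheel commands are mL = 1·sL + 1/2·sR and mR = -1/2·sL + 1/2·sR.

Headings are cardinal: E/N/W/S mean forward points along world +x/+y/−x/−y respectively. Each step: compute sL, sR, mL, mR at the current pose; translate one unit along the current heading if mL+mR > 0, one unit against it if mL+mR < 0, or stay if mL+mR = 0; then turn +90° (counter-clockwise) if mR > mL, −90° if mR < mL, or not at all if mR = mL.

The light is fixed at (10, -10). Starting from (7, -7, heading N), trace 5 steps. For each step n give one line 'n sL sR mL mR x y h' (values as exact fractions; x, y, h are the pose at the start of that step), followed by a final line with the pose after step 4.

0 15/8 3 27/8 9/16 7 -7 N
1 60/29 60/13 1650/377 480/377 7 -6 E
2 6 10/3 23/3 -4/3 8 -6 S
3 60/13 12/5 378/65 -72/65 8 -7 W
4 15/8 3 27/8 9/16 7 -7 N
final 7 -6 E

n=0: pose=(7,-7,N); sL=15/8, sR=3; mL=27/8, mR=9/16; mL+mR=63/16 → advance +1; mR−mL=-45/16 → turn -1·90°
n=1: pose=(7,-6,E); sL=60/29, sR=60/13; mL=1650/377, mR=480/377; mL+mR=2130/377 → advance +1; mR−mL=-90/29 → turn -1·90°
n=2: pose=(8,-6,S); sL=6, sR=10/3; mL=23/3, mR=-4/3; mL+mR=19/3 → advance +1; mR−mL=-9 → turn -1·90°
n=3: pose=(8,-7,W); sL=60/13, sR=12/5; mL=378/65, mR=-72/65; mL+mR=306/65 → advance +1; mR−mL=-90/13 → turn -1·90°
n=4: pose=(7,-7,N); sL=15/8, sR=3; mL=27/8, mR=9/16; mL+mR=63/16 → advance +1; mR−mL=-45/16 → turn -1·90°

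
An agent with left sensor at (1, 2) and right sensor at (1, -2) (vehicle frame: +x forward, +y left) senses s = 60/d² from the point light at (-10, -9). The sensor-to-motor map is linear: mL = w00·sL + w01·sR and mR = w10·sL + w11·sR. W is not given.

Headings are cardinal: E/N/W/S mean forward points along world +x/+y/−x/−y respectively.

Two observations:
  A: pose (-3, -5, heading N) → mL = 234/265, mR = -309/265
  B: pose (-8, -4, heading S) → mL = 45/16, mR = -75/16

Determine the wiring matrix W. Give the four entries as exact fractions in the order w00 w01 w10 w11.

obs A: pose=(-3,-5,N) → sL=6/5, sR=30/53, mL=234/265, mR=-309/265
obs B: pose=(-8,-4,S) → sL=15/8, sR=15/4, mL=45/16, mR=-75/16
sensor matrix S = [[6/5, 30/53], [15/8, 15/4]]; det S = 729/212
solve [mL_A; mL_B] = S·[w00; w01] and [mR_A; mR_B] = S·[w10; w11]:
  w00 = 1/2, w01 = 1/2, w10 = -1/2, w11 = -1

1/2 1/2 -1/2 -1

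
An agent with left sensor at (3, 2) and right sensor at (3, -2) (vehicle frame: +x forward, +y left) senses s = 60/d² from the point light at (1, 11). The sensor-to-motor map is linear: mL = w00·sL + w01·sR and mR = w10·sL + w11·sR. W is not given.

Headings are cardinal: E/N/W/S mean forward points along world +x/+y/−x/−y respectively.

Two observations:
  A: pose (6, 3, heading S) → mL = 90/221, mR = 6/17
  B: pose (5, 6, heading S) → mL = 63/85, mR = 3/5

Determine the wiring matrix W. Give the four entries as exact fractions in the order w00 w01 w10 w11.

1/2 1/2 1 0

obs A: pose=(6,3,S) → sL=6/17, sR=6/13, mL=90/221, mR=6/17
obs B: pose=(5,6,S) → sL=3/5, sR=15/17, mL=63/85, mR=3/5
sensor matrix S = [[6/17, 6/13], [3/5, 15/17]]; det S = 648/18785
solve [mL_A; mL_B] = S·[w00; w01] and [mR_A; mR_B] = S·[w10; w11]:
  w00 = 1/2, w01 = 1/2, w10 = 1, w11 = 0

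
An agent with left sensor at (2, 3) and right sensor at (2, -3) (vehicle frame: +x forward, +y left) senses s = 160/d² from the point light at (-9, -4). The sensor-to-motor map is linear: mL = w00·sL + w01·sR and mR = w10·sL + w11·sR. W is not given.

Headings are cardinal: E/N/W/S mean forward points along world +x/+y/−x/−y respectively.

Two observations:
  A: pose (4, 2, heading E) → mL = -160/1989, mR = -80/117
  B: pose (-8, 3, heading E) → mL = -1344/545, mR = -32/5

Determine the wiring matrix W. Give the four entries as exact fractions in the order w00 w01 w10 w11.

obs A: pose=(4,2,E) → sL=80/153, sR=80/117, mL=-160/1989, mR=-80/117
obs B: pose=(-8,3,E) → sL=160/109, sR=32/5, mL=-1344/545, mR=-32/5
sensor matrix S = [[80/153, 80/117], [160/109, 32/5]]; det S = 507904/216801
solve [mL_A; mL_B] = S·[w00; w01] and [mR_A; mR_B] = S·[w10; w11]:
  w00 = 1/2, w01 = -1/2, w10 = 0, w11 = -1

1/2 -1/2 0 -1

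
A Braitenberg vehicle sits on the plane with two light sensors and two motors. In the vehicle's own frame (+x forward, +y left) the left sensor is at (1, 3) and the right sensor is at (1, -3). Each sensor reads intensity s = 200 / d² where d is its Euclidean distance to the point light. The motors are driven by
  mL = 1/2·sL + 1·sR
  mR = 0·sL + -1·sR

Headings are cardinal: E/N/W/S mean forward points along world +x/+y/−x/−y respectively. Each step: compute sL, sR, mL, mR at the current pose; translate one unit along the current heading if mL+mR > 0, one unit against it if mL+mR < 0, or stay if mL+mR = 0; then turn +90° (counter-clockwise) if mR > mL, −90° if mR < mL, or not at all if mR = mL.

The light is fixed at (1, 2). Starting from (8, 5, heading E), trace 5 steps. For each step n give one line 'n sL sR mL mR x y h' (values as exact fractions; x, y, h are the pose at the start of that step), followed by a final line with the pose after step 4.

n=0: pose=(8,5,E); sL=2, sR=25/8; mL=33/8, mR=-25/8; mL+mR=1 → advance +1; mR−mL=-29/4 → turn -1·90°
n=1: pose=(9,5,S); sL=8/5, sR=200/29; mL=1116/145, mR=-200/29; mL+mR=4/5 → advance +1; mR−mL=-2116/145 → turn -1·90°
n=2: pose=(9,4,W); sL=4, sR=100/37; mL=174/37, mR=-100/37; mL+mR=2 → advance +1; mR−mL=-274/37 → turn -1·90°
n=3: pose=(8,4,N); sL=8, sR=200/109; mL=636/109, mR=-200/109; mL+mR=4 → advance +1; mR−mL=-836/109 → turn -1·90°
n=4: pose=(8,5,E); sL=2, sR=25/8; mL=33/8, mR=-25/8; mL+mR=1 → advance +1; mR−mL=-29/4 → turn -1·90°

0 2 25/8 33/8 -25/8 8 5 E
1 8/5 200/29 1116/145 -200/29 9 5 S
2 4 100/37 174/37 -100/37 9 4 W
3 8 200/109 636/109 -200/109 8 4 N
4 2 25/8 33/8 -25/8 8 5 E
final 9 5 S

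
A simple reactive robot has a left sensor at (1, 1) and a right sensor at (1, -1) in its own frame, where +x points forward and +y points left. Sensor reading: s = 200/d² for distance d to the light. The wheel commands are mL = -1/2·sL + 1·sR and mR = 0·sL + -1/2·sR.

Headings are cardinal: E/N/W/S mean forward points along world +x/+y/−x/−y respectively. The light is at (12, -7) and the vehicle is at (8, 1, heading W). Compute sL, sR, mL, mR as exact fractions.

100/37 100/53 1050/1961 -50/53

left sensor world pos  = (7, 0); dL² = 74
right sensor world pos = (7, 2); dR² = 106
sL = 200/74 = 100/37
sR = 200/106 = 100/53
mL = -1/2·sL + 1·sR = 1050/1961
mR = 0·sL + -1/2·sR = -50/53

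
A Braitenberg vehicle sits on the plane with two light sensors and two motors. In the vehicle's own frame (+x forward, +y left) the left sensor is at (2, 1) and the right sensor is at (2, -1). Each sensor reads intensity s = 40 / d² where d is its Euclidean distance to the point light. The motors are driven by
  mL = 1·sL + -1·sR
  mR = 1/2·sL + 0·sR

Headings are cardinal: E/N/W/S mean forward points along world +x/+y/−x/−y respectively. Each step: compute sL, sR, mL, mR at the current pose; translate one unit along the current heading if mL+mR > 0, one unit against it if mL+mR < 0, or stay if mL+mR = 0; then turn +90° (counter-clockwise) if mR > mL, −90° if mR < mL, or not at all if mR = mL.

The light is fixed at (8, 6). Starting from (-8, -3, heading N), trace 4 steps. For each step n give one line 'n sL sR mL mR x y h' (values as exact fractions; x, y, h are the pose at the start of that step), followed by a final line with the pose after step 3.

0 20/169 20/137 -640/23153 10/169 -8 -3 N
1 8/81 40/373 -256/30213 4/81 -8 -2 W
2 10/89 5/53 85/4717 5/89 -9 -2 S
3 40/289 8/65 288/18785 20/289 -9 -3 E
final -8 -3 N

n=0: pose=(-8,-3,N); sL=20/169, sR=20/137; mL=-640/23153, mR=10/169; mL+mR=730/23153 → advance +1; mR−mL=2010/23153 → turn +1·90°
n=1: pose=(-8,-2,W); sL=8/81, sR=40/373; mL=-256/30213, mR=4/81; mL+mR=412/10071 → advance +1; mR−mL=1748/30213 → turn +1·90°
n=2: pose=(-9,-2,S); sL=10/89, sR=5/53; mL=85/4717, mR=5/89; mL+mR=350/4717 → advance +1; mR−mL=180/4717 → turn +1·90°
n=3: pose=(-9,-3,E); sL=40/289, sR=8/65; mL=288/18785, mR=20/289; mL+mR=1588/18785 → advance +1; mR−mL=1012/18785 → turn +1·90°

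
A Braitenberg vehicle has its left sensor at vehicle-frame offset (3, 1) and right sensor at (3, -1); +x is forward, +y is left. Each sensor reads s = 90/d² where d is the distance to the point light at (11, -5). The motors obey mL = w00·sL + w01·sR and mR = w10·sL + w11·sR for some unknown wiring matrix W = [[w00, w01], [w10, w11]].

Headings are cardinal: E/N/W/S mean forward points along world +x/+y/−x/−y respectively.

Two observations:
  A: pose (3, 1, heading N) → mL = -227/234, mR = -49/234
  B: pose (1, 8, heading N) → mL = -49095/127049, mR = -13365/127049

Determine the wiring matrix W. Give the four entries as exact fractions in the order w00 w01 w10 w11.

-1/2 -1 -1 1/2

obs A: pose=(3,1,N) → sL=5/9, sR=9/13, mL=-227/234, mR=-49/234
obs B: pose=(1,8,N) → sL=90/377, sR=90/337, mL=-49095/127049, mR=-13365/127049
sensor matrix S = [[5/9, 9/13], [90/377, 90/337]]; det S = -27920/1651637
solve [mL_A; mL_B] = S·[w00; w01] and [mR_A; mR_B] = S·[w10; w11]:
  w00 = -1/2, w01 = -1, w10 = -1, w11 = 1/2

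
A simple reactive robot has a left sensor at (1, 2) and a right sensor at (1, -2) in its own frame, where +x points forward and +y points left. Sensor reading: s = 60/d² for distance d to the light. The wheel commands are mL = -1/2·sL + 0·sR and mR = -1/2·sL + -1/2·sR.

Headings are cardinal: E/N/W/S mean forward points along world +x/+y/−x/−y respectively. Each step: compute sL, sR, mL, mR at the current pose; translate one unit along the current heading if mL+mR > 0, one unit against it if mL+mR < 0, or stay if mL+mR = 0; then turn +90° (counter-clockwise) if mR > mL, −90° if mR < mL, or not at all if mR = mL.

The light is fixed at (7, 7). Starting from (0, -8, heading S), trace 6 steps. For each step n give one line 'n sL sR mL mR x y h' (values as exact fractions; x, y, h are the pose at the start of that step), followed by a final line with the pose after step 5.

n=0: pose=(0,-8,S); sL=60/281, sR=60/337; mL=-30/281, mR=-18540/94697; mL+mR=-28650/94697 → advance -1; mR−mL=-30/337 → turn -1·90°
n=1: pose=(0,-7,W); sL=3/16, sR=15/52; mL=-3/32, mR=-99/416; mL+mR=-69/208 → advance -1; mR−mL=-15/104 → turn -1·90°
n=2: pose=(1,-7,N); sL=60/233, sR=12/37; mL=-30/233, mR=-2508/8621; mL+mR=-3618/8621 → advance -1; mR−mL=-6/37 → turn -1·90°
n=3: pose=(1,-8,E); sL=30/97, sR=30/157; mL=-15/97, mR=-3810/15229; mL+mR=-6165/15229 → advance -1; mR−mL=-15/157 → turn -1·90°
n=4: pose=(0,-8,S); sL=60/281, sR=60/337; mL=-30/281, mR=-18540/94697; mL+mR=-28650/94697 → advance -1; mR−mL=-30/337 → turn -1·90°
n=5: pose=(0,-7,W); sL=3/16, sR=15/52; mL=-3/32, mR=-99/416; mL+mR=-69/208 → advance -1; mR−mL=-15/104 → turn -1·90°

0 60/281 60/337 -30/281 -18540/94697 0 -8 S
1 3/16 15/52 -3/32 -99/416 0 -7 W
2 60/233 12/37 -30/233 -2508/8621 1 -7 N
3 30/97 30/157 -15/97 -3810/15229 1 -8 E
4 60/281 60/337 -30/281 -18540/94697 0 -8 S
5 3/16 15/52 -3/32 -99/416 0 -7 W
final 1 -7 N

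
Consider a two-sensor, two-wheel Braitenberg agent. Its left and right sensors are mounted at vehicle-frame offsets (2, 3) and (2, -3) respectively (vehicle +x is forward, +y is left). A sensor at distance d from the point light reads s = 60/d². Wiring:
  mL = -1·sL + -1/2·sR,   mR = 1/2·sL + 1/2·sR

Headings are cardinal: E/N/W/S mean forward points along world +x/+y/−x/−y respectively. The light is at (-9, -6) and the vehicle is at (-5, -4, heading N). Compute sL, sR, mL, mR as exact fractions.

60/17 12/13 -882/221 492/221

left sensor world pos  = (-8, -2); dL² = 17
right sensor world pos = (-2, -2); dR² = 65
sL = 60/17 = 60/17
sR = 60/65 = 12/13
mL = -1·sL + -1/2·sR = -882/221
mR = 1/2·sL + 1/2·sR = 492/221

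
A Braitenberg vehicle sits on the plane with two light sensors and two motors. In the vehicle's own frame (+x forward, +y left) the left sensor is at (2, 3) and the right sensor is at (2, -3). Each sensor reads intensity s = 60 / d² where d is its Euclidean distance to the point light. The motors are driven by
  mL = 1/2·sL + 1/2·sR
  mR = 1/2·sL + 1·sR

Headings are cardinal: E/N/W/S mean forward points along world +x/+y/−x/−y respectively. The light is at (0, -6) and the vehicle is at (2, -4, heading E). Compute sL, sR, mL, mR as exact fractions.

60/41 60/17 1740/697 2970/697

left sensor world pos  = (4, -1); dL² = 41
right sensor world pos = (4, -7); dR² = 17
sL = 60/41 = 60/41
sR = 60/17 = 60/17
mL = 1/2·sL + 1/2·sR = 1740/697
mR = 1/2·sL + 1·sR = 2970/697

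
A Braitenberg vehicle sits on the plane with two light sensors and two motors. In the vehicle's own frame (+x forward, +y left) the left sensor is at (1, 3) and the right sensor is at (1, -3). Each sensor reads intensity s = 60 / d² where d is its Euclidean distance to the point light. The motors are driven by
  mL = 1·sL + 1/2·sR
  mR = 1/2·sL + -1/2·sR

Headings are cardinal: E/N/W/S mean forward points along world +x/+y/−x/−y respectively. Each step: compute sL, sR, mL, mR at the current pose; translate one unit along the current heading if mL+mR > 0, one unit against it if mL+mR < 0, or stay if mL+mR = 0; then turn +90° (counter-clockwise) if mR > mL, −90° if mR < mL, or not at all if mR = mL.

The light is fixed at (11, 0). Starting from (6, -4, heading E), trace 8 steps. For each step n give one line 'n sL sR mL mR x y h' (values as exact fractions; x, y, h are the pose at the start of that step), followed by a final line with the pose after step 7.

0 60/17 12/13 882/221 288/221 6 -4 E
1 30/13 30/37 1305/481 360/481 7 -4 S
2 60/89 60/29 4410/2581 -1800/2581 7 -5 W
3 3/4 3 9/4 -9/8 6 -5 N
4 60/17 12/13 882/221 288/221 6 -4 E
5 30/13 30/37 1305/481 360/481 7 -4 S
6 60/89 60/29 4410/2581 -1800/2581 7 -5 W
7 3/4 3 9/4 -9/8 6 -5 N
final 6 -4 E

n=0: pose=(6,-4,E); sL=60/17, sR=12/13; mL=882/221, mR=288/221; mL+mR=90/17 → advance +1; mR−mL=-594/221 → turn -1·90°
n=1: pose=(7,-4,S); sL=30/13, sR=30/37; mL=1305/481, mR=360/481; mL+mR=45/13 → advance +1; mR−mL=-945/481 → turn -1·90°
n=2: pose=(7,-5,W); sL=60/89, sR=60/29; mL=4410/2581, mR=-1800/2581; mL+mR=90/89 → advance +1; mR−mL=-6210/2581 → turn -1·90°
n=3: pose=(6,-5,N); sL=3/4, sR=3; mL=9/4, mR=-9/8; mL+mR=9/8 → advance +1; mR−mL=-27/8 → turn -1·90°
n=4: pose=(6,-4,E); sL=60/17, sR=12/13; mL=882/221, mR=288/221; mL+mR=90/17 → advance +1; mR−mL=-594/221 → turn -1·90°
n=5: pose=(7,-4,S); sL=30/13, sR=30/37; mL=1305/481, mR=360/481; mL+mR=45/13 → advance +1; mR−mL=-945/481 → turn -1·90°
n=6: pose=(7,-5,W); sL=60/89, sR=60/29; mL=4410/2581, mR=-1800/2581; mL+mR=90/89 → advance +1; mR−mL=-6210/2581 → turn -1·90°
n=7: pose=(6,-5,N); sL=3/4, sR=3; mL=9/4, mR=-9/8; mL+mR=9/8 → advance +1; mR−mL=-27/8 → turn -1·90°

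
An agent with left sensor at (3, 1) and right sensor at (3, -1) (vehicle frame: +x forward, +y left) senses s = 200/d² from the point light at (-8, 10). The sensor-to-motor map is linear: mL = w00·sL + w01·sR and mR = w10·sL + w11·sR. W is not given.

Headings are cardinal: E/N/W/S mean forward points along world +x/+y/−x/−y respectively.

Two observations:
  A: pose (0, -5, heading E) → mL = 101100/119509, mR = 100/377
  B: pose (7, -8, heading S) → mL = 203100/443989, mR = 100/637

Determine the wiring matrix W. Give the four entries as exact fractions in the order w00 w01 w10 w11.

obs A: pose=(0,-5,E) → sL=200/317, sR=200/377, mL=101100/119509, mR=100/377
obs B: pose=(7,-8,S) → sL=200/697, sR=200/637, mL=203100/443989, mR=100/637
sensor matrix S = [[200/317, 200/377], [200/697, 200/637]]; det S = 14400000/313968529
solve [mL_A; mL_B] = S·[w00; w01] and [mR_A; mR_B] = S·[w10; w11]:
  w00 = 1/2, w01 = 1, w10 = 0, w11 = 1/2

1/2 1 0 1/2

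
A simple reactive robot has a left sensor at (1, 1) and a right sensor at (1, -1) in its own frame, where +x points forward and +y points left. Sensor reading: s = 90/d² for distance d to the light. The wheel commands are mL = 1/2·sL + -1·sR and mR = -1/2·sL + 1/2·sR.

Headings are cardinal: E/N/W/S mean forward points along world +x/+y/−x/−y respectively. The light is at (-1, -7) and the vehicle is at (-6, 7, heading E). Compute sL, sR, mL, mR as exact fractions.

left sensor world pos  = (-5, 8); dL² = 241
right sensor world pos = (-5, 6); dR² = 185
sL = 90/241 = 90/241
sR = 90/185 = 18/37
mL = 1/2·sL + -1·sR = -2673/8917
mR = -1/2·sL + 1/2·sR = 504/8917

90/241 18/37 -2673/8917 504/8917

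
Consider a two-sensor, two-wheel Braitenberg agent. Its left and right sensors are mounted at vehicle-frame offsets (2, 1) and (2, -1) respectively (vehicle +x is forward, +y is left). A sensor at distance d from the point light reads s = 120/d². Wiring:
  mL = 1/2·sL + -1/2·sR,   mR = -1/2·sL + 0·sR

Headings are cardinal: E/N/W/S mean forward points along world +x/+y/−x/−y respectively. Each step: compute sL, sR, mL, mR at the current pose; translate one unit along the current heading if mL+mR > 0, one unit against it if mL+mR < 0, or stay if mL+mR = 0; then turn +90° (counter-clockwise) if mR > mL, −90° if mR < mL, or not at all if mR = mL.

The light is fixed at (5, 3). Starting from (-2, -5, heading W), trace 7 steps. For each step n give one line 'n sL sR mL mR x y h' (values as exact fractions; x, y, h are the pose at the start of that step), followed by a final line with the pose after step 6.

0 20/27 12/13 -32/351 -10/27 -2 -5 W
1 24/17 120/61 -288/1037 -12/17 -1 -5 N
2 3/2 30/29 27/116 -3/4 -1 -6 E
3 120/157 24/37 336/5809 -60/157 -2 -6 S
4 20/27 12/13 -32/351 -10/27 -2 -5 W
5 24/17 120/61 -288/1037 -12/17 -1 -5 N
6 3/2 30/29 27/116 -3/4 -1 -6 E
final -2 -6 S

n=0: pose=(-2,-5,W); sL=20/27, sR=12/13; mL=-32/351, mR=-10/27; mL+mR=-6/13 → advance -1; mR−mL=-98/351 → turn -1·90°
n=1: pose=(-1,-5,N); sL=24/17, sR=120/61; mL=-288/1037, mR=-12/17; mL+mR=-60/61 → advance -1; mR−mL=-444/1037 → turn -1·90°
n=2: pose=(-1,-6,E); sL=3/2, sR=30/29; mL=27/116, mR=-3/4; mL+mR=-15/29 → advance -1; mR−mL=-57/58 → turn -1·90°
n=3: pose=(-2,-6,S); sL=120/157, sR=24/37; mL=336/5809, mR=-60/157; mL+mR=-12/37 → advance -1; mR−mL=-2556/5809 → turn -1·90°
n=4: pose=(-2,-5,W); sL=20/27, sR=12/13; mL=-32/351, mR=-10/27; mL+mR=-6/13 → advance -1; mR−mL=-98/351 → turn -1·90°
n=5: pose=(-1,-5,N); sL=24/17, sR=120/61; mL=-288/1037, mR=-12/17; mL+mR=-60/61 → advance -1; mR−mL=-444/1037 → turn -1·90°
n=6: pose=(-1,-6,E); sL=3/2, sR=30/29; mL=27/116, mR=-3/4; mL+mR=-15/29 → advance -1; mR−mL=-57/58 → turn -1·90°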